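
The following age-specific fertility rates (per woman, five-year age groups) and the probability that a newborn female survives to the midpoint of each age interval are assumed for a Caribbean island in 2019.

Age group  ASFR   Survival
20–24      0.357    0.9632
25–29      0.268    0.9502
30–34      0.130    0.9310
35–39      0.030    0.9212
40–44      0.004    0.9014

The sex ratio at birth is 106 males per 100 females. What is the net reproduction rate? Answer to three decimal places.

Proportion female at birth = 100 / (100 + 106) = 0.48544.
Per-age-group product (5 × ASFR × survival probability):
  20–24: 5 × 0.357 × 0.9632 = 1.71931
  25–29: 5 × 0.268 × 0.9502 = 1.27327
  30–34: 5 × 0.130 × 0.9310 = 0.60515
  35–39: 5 × 0.030 × 0.9212 = 0.13818
  40–44: 5 × 0.004 × 0.9014 = 0.01803
Sum = 3.75394
NRR = 0.48544 × 3.75394 = 1.82231

1.822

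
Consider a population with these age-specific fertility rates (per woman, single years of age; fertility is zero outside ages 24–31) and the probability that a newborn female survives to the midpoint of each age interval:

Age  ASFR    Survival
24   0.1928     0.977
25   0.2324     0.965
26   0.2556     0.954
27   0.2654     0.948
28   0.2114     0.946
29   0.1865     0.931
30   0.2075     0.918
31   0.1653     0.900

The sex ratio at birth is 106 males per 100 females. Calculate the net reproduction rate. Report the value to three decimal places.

Proportion female at birth = 100 / (100 + 106) = 0.48544.
Each age group contributes 1 × ASFR × survival:
  24: 1 × 0.1928 × 0.977 = 0.18837
  25: 1 × 0.2324 × 0.965 = 0.22427
  26: 1 × 0.2556 × 0.954 = 0.24384
  27: 1 × 0.2654 × 0.948 = 0.25160
  28: 1 × 0.2114 × 0.946 = 0.19998
  29: 1 × 0.1865 × 0.931 = 0.17363
  30: 1 × 0.2075 × 0.918 = 0.19049
  31: 1 × 0.1653 × 0.900 = 0.14877
Sum = 1.62095
NRR = 0.48544 × 1.62095 = 0.78687

0.787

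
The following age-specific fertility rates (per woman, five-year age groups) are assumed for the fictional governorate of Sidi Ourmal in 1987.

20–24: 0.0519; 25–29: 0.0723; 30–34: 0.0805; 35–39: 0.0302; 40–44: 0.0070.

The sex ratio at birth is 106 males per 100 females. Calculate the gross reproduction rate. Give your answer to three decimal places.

Proportion female at birth = 100 / (100 + 106) = 0.48544.
Sum of ASFRs = 0.0519 + 0.0723 + 0.0805 + 0.0302 + 0.0070 = 0.2419
TFR = 5 × 0.2419 = 1.2095
GRR = 0.48544 × 1.2095 = 0.58714

0.587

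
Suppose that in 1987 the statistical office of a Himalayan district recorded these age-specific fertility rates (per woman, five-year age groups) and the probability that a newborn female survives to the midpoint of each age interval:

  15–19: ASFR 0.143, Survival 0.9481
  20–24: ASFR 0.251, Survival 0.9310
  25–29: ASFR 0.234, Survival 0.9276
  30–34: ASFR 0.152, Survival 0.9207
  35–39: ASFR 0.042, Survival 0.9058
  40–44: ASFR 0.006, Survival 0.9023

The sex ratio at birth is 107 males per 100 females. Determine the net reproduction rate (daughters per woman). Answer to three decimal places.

Proportion female at birth = 100 / (100 + 107) = 0.48309.
Per-age-group product (5 × ASFR × survival probability):
  15–19: 5 × 0.143 × 0.9481 = 0.67789
  20–24: 5 × 0.251 × 0.9310 = 1.16841
  25–29: 5 × 0.234 × 0.9276 = 1.08529
  30–34: 5 × 0.152 × 0.9207 = 0.69973
  35–39: 5 × 0.042 × 0.9058 = 0.19022
  40–44: 5 × 0.006 × 0.9023 = 0.02707
Sum = 3.84861
NRR = 0.48309 × 3.84861 = 1.85923
An NRR exceeding 1 indicates intrinsic growth under these rates.

1.859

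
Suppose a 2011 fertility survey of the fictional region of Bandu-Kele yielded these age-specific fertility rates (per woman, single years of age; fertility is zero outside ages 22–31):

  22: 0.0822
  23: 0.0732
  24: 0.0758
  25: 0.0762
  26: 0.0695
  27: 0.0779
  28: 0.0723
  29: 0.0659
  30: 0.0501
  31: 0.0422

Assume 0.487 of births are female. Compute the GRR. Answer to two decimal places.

Proportion female at birth = 0.487.
Sum of ASFRs = 0.0822 + 0.0732 + 0.0758 + 0.0762 + 0.0695 + 0.0779 + 0.0723 + 0.0659 + 0.0501 + 0.0422 = 0.6853
TFR = 0.6853
GRR = 0.487 × 0.6853 = 0.33374

0.33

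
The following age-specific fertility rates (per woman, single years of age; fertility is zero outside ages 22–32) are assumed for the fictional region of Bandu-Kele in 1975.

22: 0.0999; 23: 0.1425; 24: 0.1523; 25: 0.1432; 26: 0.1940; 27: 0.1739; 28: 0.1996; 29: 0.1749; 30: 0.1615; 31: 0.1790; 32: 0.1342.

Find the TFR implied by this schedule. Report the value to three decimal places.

1.755

Sum of ASFRs = 0.0999 + 0.1425 + 0.1523 + 0.1432 + 0.1940 + 0.1739 + 0.1996 + 0.1749 + 0.1615 + 0.1790 + 0.1342 = 1.7550
TFR = 1.755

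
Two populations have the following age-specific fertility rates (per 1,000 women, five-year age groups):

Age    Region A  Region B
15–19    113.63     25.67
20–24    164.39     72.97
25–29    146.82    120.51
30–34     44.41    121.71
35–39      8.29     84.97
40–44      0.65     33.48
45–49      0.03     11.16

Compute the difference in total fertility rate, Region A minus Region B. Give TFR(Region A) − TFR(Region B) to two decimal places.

0.04

Region A:
  Sum of ASFRs = 113.63 + 164.39 + 146.82 + 44.41 + 8.29 + 0.65 + 0.03 = 478.22
  TFR = 5 × 478.22 / 1000 = 2.3911
Region B:
  Sum of ASFRs = 25.67 + 72.97 + 120.51 + 121.71 + 84.97 + 33.48 + 11.16 = 470.47
  TFR = 5 × 470.47 / 1000 = 2.35235
Difference = 2.3911 − 2.35235 = 0.03875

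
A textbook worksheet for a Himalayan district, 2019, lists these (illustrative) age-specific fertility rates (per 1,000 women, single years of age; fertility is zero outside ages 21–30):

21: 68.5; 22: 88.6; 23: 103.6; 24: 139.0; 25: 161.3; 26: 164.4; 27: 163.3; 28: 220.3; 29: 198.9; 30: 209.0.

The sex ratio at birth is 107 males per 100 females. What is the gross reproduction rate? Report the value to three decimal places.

0.733

Proportion female at birth = 100 / (100 + 107) = 0.48309.
Sum of ASFRs = 68.5 + 88.6 + 103.6 + 139.0 + 161.3 + 164.4 + 163.3 + 220.3 + 198.9 + 209.0 = 1516.9
TFR = 1516.9 / 1000 = 1.5169
GRR = 0.48309 × 1.5169 = 0.73280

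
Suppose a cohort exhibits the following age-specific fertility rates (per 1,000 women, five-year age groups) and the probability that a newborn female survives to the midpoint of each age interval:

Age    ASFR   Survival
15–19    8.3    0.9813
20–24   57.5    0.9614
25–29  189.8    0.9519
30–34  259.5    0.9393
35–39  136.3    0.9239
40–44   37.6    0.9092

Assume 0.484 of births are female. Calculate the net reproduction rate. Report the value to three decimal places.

Proportion female at birth = 0.484.
Each age group contributes 5 × ASFR × survival:
  15–19: 5 × 8.3/1000 × 0.9813 = 0.04072
  20–24: 5 × 57.5/1000 × 0.9614 = 0.27640
  25–29: 5 × 189.8/1000 × 0.9519 = 0.90335
  30–34: 5 × 259.5/1000 × 0.9393 = 1.21874
  35–39: 5 × 136.3/1000 × 0.9239 = 0.62964
  40–44: 5 × 37.6/1000 × 0.9092 = 0.17093
Sum = 3.23978
NRR = 0.484 × 3.23978 = 1.56805

1.568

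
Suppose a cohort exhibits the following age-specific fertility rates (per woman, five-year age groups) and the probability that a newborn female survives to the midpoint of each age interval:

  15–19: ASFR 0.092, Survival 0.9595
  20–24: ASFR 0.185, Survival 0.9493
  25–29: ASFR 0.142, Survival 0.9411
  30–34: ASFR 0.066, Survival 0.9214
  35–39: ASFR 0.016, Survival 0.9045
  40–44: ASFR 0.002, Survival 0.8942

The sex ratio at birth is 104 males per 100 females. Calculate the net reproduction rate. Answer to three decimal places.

1.163

Proportion female at birth = 100 / (100 + 104) = 0.49020.
Each age group contributes 5 × ASFR × survival:
  15–19: 5 × 0.092 × 0.9595 = 0.44137
  20–24: 5 × 0.185 × 0.9493 = 0.87810
  25–29: 5 × 0.142 × 0.9411 = 0.66818
  30–34: 5 × 0.066 × 0.9214 = 0.30406
  35–39: 5 × 0.016 × 0.9045 = 0.07236
  40–44: 5 × 0.002 × 0.8942 = 0.00894
Sum = 2.37301
NRR = 0.49020 × 2.37301 = 1.16325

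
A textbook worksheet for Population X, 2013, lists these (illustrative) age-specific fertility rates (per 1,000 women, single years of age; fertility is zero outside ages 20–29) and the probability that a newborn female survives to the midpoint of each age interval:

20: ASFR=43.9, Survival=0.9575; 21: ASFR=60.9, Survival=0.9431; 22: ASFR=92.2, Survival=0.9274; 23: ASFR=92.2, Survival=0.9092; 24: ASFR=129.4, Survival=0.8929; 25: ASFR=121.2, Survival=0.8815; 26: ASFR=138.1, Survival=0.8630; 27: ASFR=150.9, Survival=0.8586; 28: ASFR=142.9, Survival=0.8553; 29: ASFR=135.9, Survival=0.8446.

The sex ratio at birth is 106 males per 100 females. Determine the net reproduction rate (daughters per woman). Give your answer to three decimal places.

Proportion female at birth = 100 / (100 + 106) = 0.48544.
Per-age-group product (1 × ASFR × survival probability):
  20: 1 × 43.9/1000 × 0.9575 = 0.04203
  21: 1 × 60.9/1000 × 0.9431 = 0.05743
  22: 1 × 92.2/1000 × 0.9274 = 0.08551
  23: 1 × 92.2/1000 × 0.9092 = 0.08383
  24: 1 × 129.4/1000 × 0.8929 = 0.11554
  25: 1 × 121.2/1000 × 0.8815 = 0.10684
  26: 1 × 138.1/1000 × 0.8630 = 0.11918
  27: 1 × 150.9/1000 × 0.8586 = 0.12956
  28: 1 × 142.9/1000 × 0.8553 = 0.12222
  29: 1 × 135.9/1000 × 0.8446 = 0.11478
Sum = 0.97692
NRR = 0.48544 × 0.97692 = 0.47424

0.474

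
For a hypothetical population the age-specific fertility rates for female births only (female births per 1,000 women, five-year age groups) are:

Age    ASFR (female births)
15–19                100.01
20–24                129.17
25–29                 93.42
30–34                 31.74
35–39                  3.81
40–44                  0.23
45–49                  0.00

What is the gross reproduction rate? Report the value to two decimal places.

Sum of female ASFRs = 100.01 + 129.17 + 93.42 + 31.74 + 3.81 + 0.23 + 0.00 = 358.38
GRR = 5 × 358.38 / 1000 = 1.7919

1.79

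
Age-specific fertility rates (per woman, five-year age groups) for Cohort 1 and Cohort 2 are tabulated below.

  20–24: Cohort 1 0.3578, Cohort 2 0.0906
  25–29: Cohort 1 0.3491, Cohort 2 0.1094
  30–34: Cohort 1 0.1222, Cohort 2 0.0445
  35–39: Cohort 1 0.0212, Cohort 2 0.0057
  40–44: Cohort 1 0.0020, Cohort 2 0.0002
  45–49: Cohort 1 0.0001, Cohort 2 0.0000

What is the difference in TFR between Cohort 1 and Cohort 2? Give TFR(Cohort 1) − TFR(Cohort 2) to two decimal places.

Cohort 1:
  Sum of ASFRs = 0.3578 + 0.3491 + 0.1222 + 0.0212 + 0.0020 + 0.0001 = 0.8524
  TFR = 5 × 0.8524 = 4.262
Cohort 2:
  Sum of ASFRs = 0.0906 + 0.1094 + 0.0445 + 0.0057 + 0.0002 + 0.0000 = 0.2504
  TFR = 5 × 0.2504 = 1.252
Difference = 4.262 − 1.252 = 3.01

3.01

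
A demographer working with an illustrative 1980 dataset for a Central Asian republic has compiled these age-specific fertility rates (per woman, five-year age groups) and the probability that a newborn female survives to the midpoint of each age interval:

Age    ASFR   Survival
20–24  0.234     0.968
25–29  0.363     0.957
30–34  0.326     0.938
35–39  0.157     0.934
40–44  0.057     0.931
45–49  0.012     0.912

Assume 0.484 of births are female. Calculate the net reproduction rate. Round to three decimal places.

2.639

Proportion female at birth = 0.484.
Weighting each age-specific rate by interval width and survival:
  20–24: 5 × 0.234 × 0.968 = 1.13256
  25–29: 5 × 0.363 × 0.957 = 1.73696
  30–34: 5 × 0.326 × 0.938 = 1.52894
  35–39: 5 × 0.157 × 0.934 = 0.73319
  40–44: 5 × 0.057 × 0.931 = 0.26534
  45–49: 5 × 0.012 × 0.912 = 0.05472
Sum = 5.45171
NRR = 0.484 × 5.45171 = 2.63863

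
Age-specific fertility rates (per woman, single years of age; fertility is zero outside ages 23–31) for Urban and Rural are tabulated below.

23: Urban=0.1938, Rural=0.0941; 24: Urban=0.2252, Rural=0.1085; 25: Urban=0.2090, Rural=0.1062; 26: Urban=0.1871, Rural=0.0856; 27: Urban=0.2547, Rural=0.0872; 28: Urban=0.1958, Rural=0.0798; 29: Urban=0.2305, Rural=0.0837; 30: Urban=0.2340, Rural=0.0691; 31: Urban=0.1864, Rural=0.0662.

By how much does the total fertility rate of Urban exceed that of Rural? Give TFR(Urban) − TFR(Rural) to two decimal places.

1.14

Urban:
  Sum of ASFRs = 0.1938 + 0.2252 + 0.2090 + 0.1871 + 0.2547 + 0.1958 + 0.2305 + 0.2340 + 0.1864 = 1.9165
  TFR = 1.9165
Rural:
  Sum of ASFRs = 0.0941 + 0.1085 + 0.1062 + 0.0856 + 0.0872 + 0.0798 + 0.0837 + 0.0691 + 0.0662 = 0.7804
  TFR = 0.7804
Difference = 1.9165 − 0.7804 = 1.1361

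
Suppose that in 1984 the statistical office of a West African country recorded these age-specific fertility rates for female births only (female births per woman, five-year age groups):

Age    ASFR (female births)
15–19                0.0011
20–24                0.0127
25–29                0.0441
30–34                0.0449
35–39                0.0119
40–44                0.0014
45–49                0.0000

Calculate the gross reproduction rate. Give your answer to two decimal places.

Sum of female ASFRs = 0.0011 + 0.0127 + 0.0441 + 0.0449 + 0.0119 + 0.0014 + 0.0000 = 0.1161
GRR = 5 × 0.1161 = 0.5805

0.58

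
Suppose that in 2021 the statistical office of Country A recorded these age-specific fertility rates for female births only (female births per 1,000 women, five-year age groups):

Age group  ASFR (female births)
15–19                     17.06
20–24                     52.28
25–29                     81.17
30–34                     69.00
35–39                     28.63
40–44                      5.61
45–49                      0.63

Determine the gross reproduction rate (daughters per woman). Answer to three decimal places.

Sum of female ASFRs = 17.06 + 52.28 + 81.17 + 69.00 + 28.63 + 5.61 + 0.63 = 254.38
GRR = 5 × 254.38 / 1000 = 1.2719

1.272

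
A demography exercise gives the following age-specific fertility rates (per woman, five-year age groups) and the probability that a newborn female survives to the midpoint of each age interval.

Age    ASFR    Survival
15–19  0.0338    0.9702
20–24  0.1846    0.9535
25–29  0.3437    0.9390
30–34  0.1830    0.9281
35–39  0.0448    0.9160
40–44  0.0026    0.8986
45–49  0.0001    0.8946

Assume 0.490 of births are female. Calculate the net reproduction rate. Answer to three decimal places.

Proportion female at birth = 0.490.
Survival-weighted fertility by age (5·fₓ·Sₓ):
  15–19: 5 × 0.0338 × 0.9702 = 0.16396
  20–24: 5 × 0.1846 × 0.9535 = 0.88008
  25–29: 5 × 0.3437 × 0.9390 = 1.61367
  30–34: 5 × 0.1830 × 0.9281 = 0.84921
  35–39: 5 × 0.0448 × 0.9160 = 0.20518
  40–44: 5 × 0.0026 × 0.8986 = 0.01168
  45–49: 5 × 0.0001 × 0.8946 = 0.00045
Sum = 3.72423
NRR = 0.490 × 3.72423 = 1.82487

1.825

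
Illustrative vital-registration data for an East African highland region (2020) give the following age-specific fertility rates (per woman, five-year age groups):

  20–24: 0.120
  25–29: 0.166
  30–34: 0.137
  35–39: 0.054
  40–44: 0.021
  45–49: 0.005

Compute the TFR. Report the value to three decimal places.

Sum of ASFRs = 0.120 + 0.166 + 0.137 + 0.054 + 0.021 + 0.005 = 0.503
TFR = 5 × 0.503 = 2.515

2.515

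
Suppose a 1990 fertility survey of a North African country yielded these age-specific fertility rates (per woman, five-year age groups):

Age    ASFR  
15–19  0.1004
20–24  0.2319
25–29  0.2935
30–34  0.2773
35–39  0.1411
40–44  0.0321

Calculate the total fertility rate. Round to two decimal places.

Sum of ASFRs = 0.1004 + 0.2319 + 0.2935 + 0.2773 + 0.1411 + 0.0321 = 1.0763
TFR = 5 × 1.0763 = 5.3815

5.38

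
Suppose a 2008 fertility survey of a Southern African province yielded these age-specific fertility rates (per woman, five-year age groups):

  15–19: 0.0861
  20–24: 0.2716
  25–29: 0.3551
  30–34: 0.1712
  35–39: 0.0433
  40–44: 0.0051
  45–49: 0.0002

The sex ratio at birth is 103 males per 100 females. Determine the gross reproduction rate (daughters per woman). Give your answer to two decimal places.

Proportion female at birth = 100 / (100 + 103) = 0.49261.
Sum of ASFRs = 0.0861 + 0.2716 + 0.3551 + 0.1712 + 0.0433 + 0.0051 + 0.0002 = 0.9326
TFR = 5 × 0.9326 = 4.663
GRR = 0.49261 × 4.663 = 2.29704

2.30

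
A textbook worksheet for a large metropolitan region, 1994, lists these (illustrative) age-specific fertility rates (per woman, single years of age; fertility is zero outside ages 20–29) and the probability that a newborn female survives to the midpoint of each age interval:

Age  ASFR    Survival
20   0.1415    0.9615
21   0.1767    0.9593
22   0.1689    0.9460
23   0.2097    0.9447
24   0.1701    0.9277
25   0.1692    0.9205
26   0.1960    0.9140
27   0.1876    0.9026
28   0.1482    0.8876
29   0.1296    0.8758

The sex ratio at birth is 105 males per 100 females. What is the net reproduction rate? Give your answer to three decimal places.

0.766

Proportion female at birth = 100 / (100 + 105) = 0.48780.
Survival-weighted fertility by age (1·fₓ·Sₓ):
  20: 1 × 0.1415 × 0.9615 = 0.13605
  21: 1 × 0.1767 × 0.9593 = 0.16951
  22: 1 × 0.1689 × 0.9460 = 0.15978
  23: 1 × 0.2097 × 0.9447 = 0.19810
  24: 1 × 0.1701 × 0.9277 = 0.15780
  25: 1 × 0.1692 × 0.9205 = 0.15575
  26: 1 × 0.1960 × 0.9140 = 0.17914
  27: 1 × 0.1876 × 0.9026 = 0.16933
  28: 1 × 0.1482 × 0.8876 = 0.13154
  29: 1 × 0.1296 × 0.8758 = 0.11350
Sum = 1.57050
NRR = 0.48780 × 1.57050 = 0.76609
An NRR under 1 implies long-run decline under these rates.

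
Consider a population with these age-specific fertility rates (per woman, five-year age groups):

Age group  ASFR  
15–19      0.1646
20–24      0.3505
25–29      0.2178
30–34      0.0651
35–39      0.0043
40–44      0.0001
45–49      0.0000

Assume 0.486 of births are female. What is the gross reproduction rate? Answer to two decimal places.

1.95

Proportion female at birth = 0.486.
Sum of ASFRs = 0.1646 + 0.3505 + 0.2178 + 0.0651 + 0.0043 + 0.0001 + 0.0000 = 0.8024
TFR = 5 × 0.8024 = 4.012
GRR = 0.486 × 4.012 = 1.94983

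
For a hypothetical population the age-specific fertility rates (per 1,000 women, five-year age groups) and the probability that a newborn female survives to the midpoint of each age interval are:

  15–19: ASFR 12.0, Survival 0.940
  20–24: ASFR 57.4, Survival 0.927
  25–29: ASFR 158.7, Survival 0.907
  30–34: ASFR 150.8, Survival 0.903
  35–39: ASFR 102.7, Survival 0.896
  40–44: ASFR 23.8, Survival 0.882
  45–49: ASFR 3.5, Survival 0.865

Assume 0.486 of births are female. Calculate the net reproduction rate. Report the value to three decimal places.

Proportion female at birth = 0.486.
Survival-weighted fertility by age (5·fₓ·Sₓ):
  15–19: 5 × 12.0/1000 × 0.940 = 0.05640
  20–24: 5 × 57.4/1000 × 0.927 = 0.26605
  25–29: 5 × 158.7/1000 × 0.907 = 0.71970
  30–34: 5 × 150.8/1000 × 0.903 = 0.68086
  35–39: 5 × 102.7/1000 × 0.896 = 0.46010
  40–44: 5 × 23.8/1000 × 0.882 = 0.10496
  45–49: 5 × 3.5/1000 × 0.865 = 0.01514
Sum = 2.30321
NRR = 0.486 × 2.30321 = 1.11936

1.119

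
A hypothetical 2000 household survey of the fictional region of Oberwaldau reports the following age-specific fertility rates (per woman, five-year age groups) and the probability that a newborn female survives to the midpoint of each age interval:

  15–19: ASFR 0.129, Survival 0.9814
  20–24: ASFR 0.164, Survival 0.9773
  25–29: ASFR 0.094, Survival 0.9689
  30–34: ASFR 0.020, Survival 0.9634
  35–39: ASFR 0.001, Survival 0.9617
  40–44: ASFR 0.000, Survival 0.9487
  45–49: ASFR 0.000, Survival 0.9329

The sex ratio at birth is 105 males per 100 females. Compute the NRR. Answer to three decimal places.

Proportion female at birth = 100 / (100 + 105) = 0.48780.
Per-age-group product (5 × ASFR × survival probability):
  15–19: 5 × 0.129 × 0.9814 = 0.63300
  20–24: 5 × 0.164 × 0.9773 = 0.80139
  25–29: 5 × 0.094 × 0.9689 = 0.45538
  30–34: 5 × 0.020 × 0.9634 = 0.09634
  35–39: 5 × 0.001 × 0.9617 = 0.00481
  40–44: 5 × 0.000 × 0.9487 = 0.00000
  45–49: 5 × 0.000 × 0.9329 = 0.00000
Sum = 1.99092
NRR = 0.48780 × 1.99092 = 0.97117

0.971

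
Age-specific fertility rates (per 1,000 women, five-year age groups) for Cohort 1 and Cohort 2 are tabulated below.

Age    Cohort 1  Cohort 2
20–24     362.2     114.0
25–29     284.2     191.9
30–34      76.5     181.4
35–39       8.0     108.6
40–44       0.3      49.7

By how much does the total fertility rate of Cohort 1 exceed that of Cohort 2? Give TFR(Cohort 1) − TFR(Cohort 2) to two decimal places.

Cohort 1:
  Sum of ASFRs = 362.2 + 284.2 + 76.5 + 8.0 + 0.3 = 731.2
  TFR = 5 × 731.2 / 1000 = 3.656
Cohort 2:
  Sum of ASFRs = 114.0 + 191.9 + 181.4 + 108.6 + 49.7 = 645.6
  TFR = 5 × 645.6 / 1000 = 3.228
Difference = 3.656 − 3.228 = 0.428

0.43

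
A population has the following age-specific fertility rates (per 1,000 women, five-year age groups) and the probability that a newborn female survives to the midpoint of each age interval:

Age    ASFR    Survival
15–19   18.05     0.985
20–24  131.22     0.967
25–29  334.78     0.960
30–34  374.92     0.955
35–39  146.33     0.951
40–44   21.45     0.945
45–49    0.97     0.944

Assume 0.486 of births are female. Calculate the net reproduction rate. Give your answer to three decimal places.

2.392

Proportion female at birth = 0.486.
Weighting each age-specific rate by interval width and survival:
  15–19: 5 × 18.05/1000 × 0.985 = 0.08890
  20–24: 5 × 131.22/1000 × 0.967 = 0.63445
  25–29: 5 × 334.78/1000 × 0.960 = 1.60694
  30–34: 5 × 374.92/1000 × 0.955 = 1.79024
  35–39: 5 × 146.33/1000 × 0.951 = 0.69580
  40–44: 5 × 21.45/1000 × 0.945 = 0.10135
  45–49: 5 × 0.97/1000 × 0.944 = 0.00458
Sum = 4.92226
NRR = 0.486 × 4.92226 = 2.39222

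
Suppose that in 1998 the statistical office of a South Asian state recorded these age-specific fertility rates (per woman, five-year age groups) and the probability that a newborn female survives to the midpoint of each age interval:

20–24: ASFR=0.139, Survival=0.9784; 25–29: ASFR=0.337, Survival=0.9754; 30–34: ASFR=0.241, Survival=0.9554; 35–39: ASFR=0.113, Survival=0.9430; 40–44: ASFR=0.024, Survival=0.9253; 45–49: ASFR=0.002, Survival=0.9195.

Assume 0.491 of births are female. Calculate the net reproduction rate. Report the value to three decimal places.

Proportion female at birth = 0.491.
Each age group contributes 5 × ASFR × survival:
  20–24: 5 × 0.139 × 0.9784 = 0.67999
  25–29: 5 × 0.337 × 0.9754 = 1.64355
  30–34: 5 × 0.241 × 0.9554 = 1.15126
  35–39: 5 × 0.113 × 0.9430 = 0.53280
  40–44: 5 × 0.024 × 0.9253 = 0.11104
  45–49: 5 × 0.002 × 0.9195 = 0.00920
Sum = 4.12784
NRR = 0.491 × 4.12784 = 2.02677

2.027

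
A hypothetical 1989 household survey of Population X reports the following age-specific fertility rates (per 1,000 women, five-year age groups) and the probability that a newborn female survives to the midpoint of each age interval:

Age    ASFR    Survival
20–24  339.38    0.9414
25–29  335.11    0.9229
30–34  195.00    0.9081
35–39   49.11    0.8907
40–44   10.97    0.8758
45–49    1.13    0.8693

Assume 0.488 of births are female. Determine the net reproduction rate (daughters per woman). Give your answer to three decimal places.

2.099

Proportion female at birth = 0.488.
Weighting each age-specific rate by interval width and survival:
  20–24: 5 × 339.38/1000 × 0.9414 = 1.59746
  25–29: 5 × 335.11/1000 × 0.9229 = 1.54637
  30–34: 5 × 195.00/1000 × 0.9081 = 0.88540
  35–39: 5 × 49.11/1000 × 0.8907 = 0.21871
  40–44: 5 × 10.97/1000 × 0.8758 = 0.04804
  45–49: 5 × 1.13/1000 × 0.8693 = 0.00491
Sum = 4.30089
NRR = 0.488 × 4.30089 = 2.09883
With NRR above 1 the population is above replacement fertility.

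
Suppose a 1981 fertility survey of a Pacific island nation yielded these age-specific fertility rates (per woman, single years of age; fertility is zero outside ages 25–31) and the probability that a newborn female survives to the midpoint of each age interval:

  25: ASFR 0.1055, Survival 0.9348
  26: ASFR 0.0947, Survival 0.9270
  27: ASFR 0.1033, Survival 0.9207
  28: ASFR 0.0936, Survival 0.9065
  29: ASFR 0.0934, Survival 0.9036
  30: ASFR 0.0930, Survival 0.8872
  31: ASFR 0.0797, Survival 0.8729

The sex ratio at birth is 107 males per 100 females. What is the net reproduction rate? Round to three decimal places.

Proportion female at birth = 100 / (100 + 107) = 0.48309.
Weighting each age-specific rate by interval width and survival:
  25: 1 × 0.1055 × 0.9348 = 0.09862
  26: 1 × 0.0947 × 0.9270 = 0.08779
  27: 1 × 0.1033 × 0.9207 = 0.09511
  28: 1 × 0.0936 × 0.9065 = 0.08485
  29: 1 × 0.0934 × 0.9036 = 0.08440
  30: 1 × 0.0930 × 0.8872 = 0.08251
  31: 1 × 0.0797 × 0.8729 = 0.06957
Sum = 0.60285
NRR = 0.48309 × 0.60285 = 0.29123
NRR < 1, so the cohort does not fully replace itself.

0.291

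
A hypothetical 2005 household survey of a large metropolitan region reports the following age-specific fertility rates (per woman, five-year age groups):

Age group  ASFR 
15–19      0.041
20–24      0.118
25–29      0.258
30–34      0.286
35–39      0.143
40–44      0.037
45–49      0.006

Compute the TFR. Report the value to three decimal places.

Sum of ASFRs = 0.041 + 0.118 + 0.258 + 0.286 + 0.143 + 0.037 + 0.006 = 0.889
TFR = 5 × 0.889 = 4.445

4.445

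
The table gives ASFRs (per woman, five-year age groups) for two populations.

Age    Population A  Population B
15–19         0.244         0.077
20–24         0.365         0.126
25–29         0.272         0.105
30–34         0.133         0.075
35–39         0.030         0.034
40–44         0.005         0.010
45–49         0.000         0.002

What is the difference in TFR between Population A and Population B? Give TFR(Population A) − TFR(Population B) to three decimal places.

Population A:
  Sum of ASFRs = 0.244 + 0.365 + 0.272 + 0.133 + 0.030 + 0.005 + 0.000 = 1.049
  TFR = 5 × 1.049 = 5.245
Population B:
  Sum of ASFRs = 0.077 + 0.126 + 0.105 + 0.075 + 0.034 + 0.010 + 0.002 = 0.429
  TFR = 5 × 0.429 = 2.145
Difference = 5.245 − 2.145 = 3.1

3.100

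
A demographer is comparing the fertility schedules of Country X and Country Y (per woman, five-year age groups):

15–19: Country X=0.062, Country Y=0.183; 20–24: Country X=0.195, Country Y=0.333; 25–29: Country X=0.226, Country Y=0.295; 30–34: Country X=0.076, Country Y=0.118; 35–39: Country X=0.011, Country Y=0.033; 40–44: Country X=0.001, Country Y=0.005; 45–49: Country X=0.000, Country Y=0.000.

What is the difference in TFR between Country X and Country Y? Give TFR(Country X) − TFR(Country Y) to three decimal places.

Country X:
  Sum of ASFRs = 0.062 + 0.195 + 0.226 + 0.076 + 0.011 + 0.001 + 0.000 = 0.571
  TFR = 5 × 0.571 = 2.855
Country Y:
  Sum of ASFRs = 0.183 + 0.333 + 0.295 + 0.118 + 0.033 + 0.005 + 0.000 = 0.967
  TFR = 5 × 0.967 = 4.835
Difference = 2.855 − 4.835 = -1.98

-1.980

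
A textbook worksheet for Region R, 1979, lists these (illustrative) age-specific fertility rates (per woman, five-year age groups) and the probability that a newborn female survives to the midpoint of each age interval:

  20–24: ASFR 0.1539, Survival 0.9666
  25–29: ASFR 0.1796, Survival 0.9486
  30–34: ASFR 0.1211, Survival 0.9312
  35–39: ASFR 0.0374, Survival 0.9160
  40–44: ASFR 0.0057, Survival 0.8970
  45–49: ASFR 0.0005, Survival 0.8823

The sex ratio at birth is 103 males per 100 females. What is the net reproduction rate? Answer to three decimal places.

Proportion female at birth = 100 / (100 + 103) = 0.49261.
Survival-weighted fertility by age (5·fₓ·Sₓ):
  20–24: 5 × 0.1539 × 0.9666 = 0.74380
  25–29: 5 × 0.1796 × 0.9486 = 0.85184
  30–34: 5 × 0.1211 × 0.9312 = 0.56384
  35–39: 5 × 0.0374 × 0.9160 = 0.17129
  40–44: 5 × 0.0057 × 0.8970 = 0.02556
  45–49: 5 × 0.0005 × 0.8823 = 0.00221
Sum = 2.35854
NRR = 0.49261 × 2.35854 = 1.16184
NRR > 1, so each generation more than replaces itself.

1.162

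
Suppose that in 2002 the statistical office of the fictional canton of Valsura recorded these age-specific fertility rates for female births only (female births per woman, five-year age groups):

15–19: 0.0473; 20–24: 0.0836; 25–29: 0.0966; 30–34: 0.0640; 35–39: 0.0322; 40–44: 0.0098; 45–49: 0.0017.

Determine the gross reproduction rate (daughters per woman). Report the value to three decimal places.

Sum of female ASFRs = 0.0473 + 0.0836 + 0.0966 + 0.0640 + 0.0322 + 0.0098 + 0.0017 = 0.3352
GRR = 5 × 0.3352 = 1.676

1.676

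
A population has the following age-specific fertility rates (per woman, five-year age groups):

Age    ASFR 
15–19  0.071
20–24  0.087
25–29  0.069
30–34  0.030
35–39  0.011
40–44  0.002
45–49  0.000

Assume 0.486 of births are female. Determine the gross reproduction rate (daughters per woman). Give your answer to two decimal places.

0.66

Proportion female at birth = 0.486.
Sum of ASFRs = 0.071 + 0.087 + 0.069 + 0.030 + 0.011 + 0.002 + 0.000 = 0.270
TFR = 5 × 0.270 = 1.35
GRR = 0.486 × 1.35 = 0.65610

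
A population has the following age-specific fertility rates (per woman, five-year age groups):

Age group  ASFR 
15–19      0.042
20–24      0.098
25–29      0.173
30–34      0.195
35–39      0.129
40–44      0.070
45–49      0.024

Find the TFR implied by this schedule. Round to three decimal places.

Sum of ASFRs = 0.042 + 0.098 + 0.173 + 0.195 + 0.129 + 0.070 + 0.024 = 0.731
TFR = 5 × 0.731 = 3.655

3.655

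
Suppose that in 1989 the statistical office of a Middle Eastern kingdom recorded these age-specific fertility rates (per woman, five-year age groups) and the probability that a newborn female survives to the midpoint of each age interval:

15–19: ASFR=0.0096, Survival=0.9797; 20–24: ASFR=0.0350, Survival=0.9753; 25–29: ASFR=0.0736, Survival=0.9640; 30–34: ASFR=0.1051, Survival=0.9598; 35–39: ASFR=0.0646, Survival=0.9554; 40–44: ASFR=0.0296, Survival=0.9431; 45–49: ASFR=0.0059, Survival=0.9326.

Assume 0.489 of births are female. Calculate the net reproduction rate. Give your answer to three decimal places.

Proportion female at birth = 0.489.
Survival-weighted fertility by age (5·fₓ·Sₓ):
  15–19: 5 × 0.0096 × 0.9797 = 0.04703
  20–24: 5 × 0.0350 × 0.9753 = 0.17068
  25–29: 5 × 0.0736 × 0.9640 = 0.35475
  30–34: 5 × 0.1051 × 0.9598 = 0.50437
  35–39: 5 × 0.0646 × 0.9554 = 0.30859
  40–44: 5 × 0.0296 × 0.9431 = 0.13958
  45–49: 5 × 0.0059 × 0.9326 = 0.02751
Sum = 1.55251
NRR = 0.489 × 1.55251 = 0.75918
An NRR under 1 implies long-run decline under these rates.

0.759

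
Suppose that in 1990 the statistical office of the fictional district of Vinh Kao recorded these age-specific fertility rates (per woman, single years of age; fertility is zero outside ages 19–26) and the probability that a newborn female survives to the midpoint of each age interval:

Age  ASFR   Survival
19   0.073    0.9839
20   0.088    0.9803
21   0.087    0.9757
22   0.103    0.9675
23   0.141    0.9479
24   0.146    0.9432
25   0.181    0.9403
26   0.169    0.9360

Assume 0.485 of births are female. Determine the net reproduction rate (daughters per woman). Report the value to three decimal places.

0.457

Proportion female at birth = 0.485.
Per-age-group product (1 × ASFR × survival probability):
  19: 1 × 0.073 × 0.9839 = 0.07182
  20: 1 × 0.088 × 0.9803 = 0.08627
  21: 1 × 0.087 × 0.9757 = 0.08489
  22: 1 × 0.103 × 0.9675 = 0.09965
  23: 1 × 0.141 × 0.9479 = 0.13365
  24: 1 × 0.146 × 0.9432 = 0.13771
  25: 1 × 0.181 × 0.9403 = 0.17019
  26: 1 × 0.169 × 0.9360 = 0.15818
Sum = 0.94236
NRR = 0.485 × 0.94236 = 0.45704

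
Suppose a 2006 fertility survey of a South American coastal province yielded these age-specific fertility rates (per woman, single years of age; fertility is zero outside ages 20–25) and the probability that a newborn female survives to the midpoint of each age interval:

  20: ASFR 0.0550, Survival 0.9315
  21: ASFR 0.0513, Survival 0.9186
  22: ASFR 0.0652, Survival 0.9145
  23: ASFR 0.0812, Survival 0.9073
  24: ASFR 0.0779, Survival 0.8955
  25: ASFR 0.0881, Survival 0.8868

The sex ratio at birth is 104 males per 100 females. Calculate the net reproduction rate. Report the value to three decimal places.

0.186

Proportion female at birth = 100 / (100 + 104) = 0.49020.
Each age group contributes 1 × ASFR × survival:
  20: 1 × 0.0550 × 0.9315 = 0.05123
  21: 1 × 0.0513 × 0.9186 = 0.04712
  22: 1 × 0.0652 × 0.9145 = 0.05963
  23: 1 × 0.0812 × 0.9073 = 0.07367
  24: 1 × 0.0779 × 0.8955 = 0.06976
  25: 1 × 0.0881 × 0.8868 = 0.07813
Sum = 0.37954
NRR = 0.49020 × 0.37954 = 0.18605
With NRR below 1 the population is below replacement fertility.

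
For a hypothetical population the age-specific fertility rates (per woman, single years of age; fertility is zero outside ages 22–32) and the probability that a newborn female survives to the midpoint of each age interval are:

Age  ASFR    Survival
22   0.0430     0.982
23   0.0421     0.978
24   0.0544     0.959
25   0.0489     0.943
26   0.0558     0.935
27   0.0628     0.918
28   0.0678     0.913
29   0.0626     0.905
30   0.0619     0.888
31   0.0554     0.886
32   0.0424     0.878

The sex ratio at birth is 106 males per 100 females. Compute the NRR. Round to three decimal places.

Proportion female at birth = 100 / (100 + 106) = 0.48544.
Survival-weighted fertility by age (1·fₓ·Sₓ):
  22: 1 × 0.0430 × 0.982 = 0.04223
  23: 1 × 0.0421 × 0.978 = 0.04117
  24: 1 × 0.0544 × 0.959 = 0.05217
  25: 1 × 0.0489 × 0.943 = 0.04611
  26: 1 × 0.0558 × 0.935 = 0.05217
  27: 1 × 0.0628 × 0.918 = 0.05765
  28: 1 × 0.0678 × 0.913 = 0.06190
  29: 1 × 0.0626 × 0.905 = 0.05665
  30: 1 × 0.0619 × 0.888 = 0.05497
  31: 1 × 0.0554 × 0.886 = 0.04908
  32: 1 × 0.0424 × 0.878 = 0.03723
Sum = 0.55133
NRR = 0.48544 × 0.55133 = 0.26764

0.268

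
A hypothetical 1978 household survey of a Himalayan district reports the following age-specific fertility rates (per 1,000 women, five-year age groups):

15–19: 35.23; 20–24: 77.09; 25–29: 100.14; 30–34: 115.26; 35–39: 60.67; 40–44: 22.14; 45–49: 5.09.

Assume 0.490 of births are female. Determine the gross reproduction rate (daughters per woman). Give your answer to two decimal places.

Proportion female at birth = 0.490.
Sum of ASFRs = 35.23 + 77.09 + 100.14 + 115.26 + 60.67 + 22.14 + 5.09 = 415.62
TFR = 5 × 415.62 / 1000 = 2.0781
GRR = 0.490 × 2.0781 = 1.01827

1.02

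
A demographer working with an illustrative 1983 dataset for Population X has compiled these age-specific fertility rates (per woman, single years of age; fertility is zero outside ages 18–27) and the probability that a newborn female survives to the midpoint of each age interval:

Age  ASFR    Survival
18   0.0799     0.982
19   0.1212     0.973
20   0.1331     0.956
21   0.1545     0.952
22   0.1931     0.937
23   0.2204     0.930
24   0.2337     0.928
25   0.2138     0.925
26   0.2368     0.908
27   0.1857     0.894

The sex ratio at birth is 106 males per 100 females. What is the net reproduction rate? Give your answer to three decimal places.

0.802

Proportion female at birth = 100 / (100 + 106) = 0.48544.
Weighting each age-specific rate by interval width and survival:
  18: 1 × 0.0799 × 0.982 = 0.07846
  19: 1 × 0.1212 × 0.973 = 0.11793
  20: 1 × 0.1331 × 0.956 = 0.12724
  21: 1 × 0.1545 × 0.952 = 0.14708
  22: 1 × 0.1931 × 0.937 = 0.18093
  23: 1 × 0.2204 × 0.930 = 0.20497
  24: 1 × 0.2337 × 0.928 = 0.21687
  25: 1 × 0.2138 × 0.925 = 0.19777
  26: 1 × 0.2368 × 0.908 = 0.21501
  27: 1 × 0.1857 × 0.894 = 0.16602
Sum = 1.65228
NRR = 0.48544 × 1.65228 = 0.80208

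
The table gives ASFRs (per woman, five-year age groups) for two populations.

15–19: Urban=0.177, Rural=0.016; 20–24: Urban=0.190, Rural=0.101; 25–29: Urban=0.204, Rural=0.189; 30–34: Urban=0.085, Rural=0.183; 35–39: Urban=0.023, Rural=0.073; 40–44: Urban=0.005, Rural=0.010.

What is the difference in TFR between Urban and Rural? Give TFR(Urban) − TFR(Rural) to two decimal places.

0.56

Urban:
  Sum of ASFRs = 0.177 + 0.190 + 0.204 + 0.085 + 0.023 + 0.005 = 0.684
  TFR = 5 × 0.684 = 3.42
Rural:
  Sum of ASFRs = 0.016 + 0.101 + 0.189 + 0.183 + 0.073 + 0.010 = 0.572
  TFR = 5 × 0.572 = 2.86
Difference = 3.42 − 2.86 = 0.56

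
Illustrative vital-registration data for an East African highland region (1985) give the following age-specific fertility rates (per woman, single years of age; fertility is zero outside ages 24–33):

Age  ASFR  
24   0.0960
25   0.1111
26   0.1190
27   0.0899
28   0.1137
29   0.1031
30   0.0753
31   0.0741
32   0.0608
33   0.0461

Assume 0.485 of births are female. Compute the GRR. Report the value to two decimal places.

0.43

Proportion female at birth = 0.485.
Sum of ASFRs = 0.0960 + 0.1111 + 0.1190 + 0.0899 + 0.1137 + 0.1031 + 0.0753 + 0.0741 + 0.0608 + 0.0461 = 0.8891
TFR = 0.8891
GRR = 0.485 × 0.8891 = 0.43121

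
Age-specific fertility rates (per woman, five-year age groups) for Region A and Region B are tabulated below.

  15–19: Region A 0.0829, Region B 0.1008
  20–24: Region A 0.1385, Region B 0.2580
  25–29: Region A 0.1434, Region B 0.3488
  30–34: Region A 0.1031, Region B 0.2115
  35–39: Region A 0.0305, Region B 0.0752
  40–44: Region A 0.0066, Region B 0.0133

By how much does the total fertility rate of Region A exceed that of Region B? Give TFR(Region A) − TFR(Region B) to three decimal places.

-2.513

Region A:
  Sum of ASFRs = 0.0829 + 0.1385 + 0.1434 + 0.1031 + 0.0305 + 0.0066 = 0.5050
  TFR = 5 × 0.5050 = 2.525
Region B:
  Sum of ASFRs = 0.1008 + 0.2580 + 0.3488 + 0.2115 + 0.0752 + 0.0133 = 1.0076
  TFR = 5 × 1.0076 = 5.038
Difference = 2.525 − 5.038 = -2.513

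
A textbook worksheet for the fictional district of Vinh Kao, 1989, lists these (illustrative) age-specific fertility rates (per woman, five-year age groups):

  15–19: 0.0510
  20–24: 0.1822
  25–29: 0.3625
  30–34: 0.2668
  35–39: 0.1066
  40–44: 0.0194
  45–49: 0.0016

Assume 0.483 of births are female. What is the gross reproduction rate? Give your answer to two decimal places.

2.39

Proportion female at birth = 0.483.
Sum of ASFRs = 0.0510 + 0.1822 + 0.3625 + 0.2668 + 0.1066 + 0.0194 + 0.0016 = 0.9901
TFR = 5 × 0.9901 = 4.9505
GRR = 0.483 × 4.9505 = 2.39109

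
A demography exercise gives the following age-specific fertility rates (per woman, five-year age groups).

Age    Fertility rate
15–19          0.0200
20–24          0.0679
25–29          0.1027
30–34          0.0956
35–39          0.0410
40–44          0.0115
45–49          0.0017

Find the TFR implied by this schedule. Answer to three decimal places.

Sum of ASFRs = 0.0200 + 0.0679 + 0.1027 + 0.0956 + 0.0410 + 0.0115 + 0.0017 = 0.3404
TFR = 5 × 0.3404 = 1.702

1.702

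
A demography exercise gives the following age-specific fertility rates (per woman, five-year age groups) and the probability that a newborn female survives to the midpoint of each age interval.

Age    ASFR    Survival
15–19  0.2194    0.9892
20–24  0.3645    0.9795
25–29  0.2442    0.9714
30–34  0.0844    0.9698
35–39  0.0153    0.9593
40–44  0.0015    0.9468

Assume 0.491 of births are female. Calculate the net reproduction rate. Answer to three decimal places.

2.232

Proportion female at birth = 0.491.
Survival-weighted fertility by age (5·fₓ·Sₓ):
  15–19: 5 × 0.2194 × 0.9892 = 1.08515
  20–24: 5 × 0.3645 × 0.9795 = 1.78514
  25–29: 5 × 0.2442 × 0.9714 = 1.18608
  30–34: 5 × 0.0844 × 0.9698 = 0.40926
  35–39: 5 × 0.0153 × 0.9593 = 0.07339
  40–44: 5 × 0.0015 × 0.9468 = 0.00710
Sum = 4.54612
NRR = 0.491 × 4.54612 = 2.23214
With NRR above 1 the population is above replacement fertility.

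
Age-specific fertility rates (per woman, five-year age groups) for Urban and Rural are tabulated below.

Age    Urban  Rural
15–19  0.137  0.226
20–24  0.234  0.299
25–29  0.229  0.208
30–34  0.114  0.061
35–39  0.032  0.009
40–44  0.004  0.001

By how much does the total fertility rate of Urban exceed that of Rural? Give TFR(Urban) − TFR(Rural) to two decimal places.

Urban:
  Sum of ASFRs = 0.137 + 0.234 + 0.229 + 0.114 + 0.032 + 0.004 = 0.750
  TFR = 5 × 0.750 = 3.75
Rural:
  Sum of ASFRs = 0.226 + 0.299 + 0.208 + 0.061 + 0.009 + 0.001 = 0.804
  TFR = 5 × 0.804 = 4.02
Difference = 3.75 − 4.02 = -0.27

-0.27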